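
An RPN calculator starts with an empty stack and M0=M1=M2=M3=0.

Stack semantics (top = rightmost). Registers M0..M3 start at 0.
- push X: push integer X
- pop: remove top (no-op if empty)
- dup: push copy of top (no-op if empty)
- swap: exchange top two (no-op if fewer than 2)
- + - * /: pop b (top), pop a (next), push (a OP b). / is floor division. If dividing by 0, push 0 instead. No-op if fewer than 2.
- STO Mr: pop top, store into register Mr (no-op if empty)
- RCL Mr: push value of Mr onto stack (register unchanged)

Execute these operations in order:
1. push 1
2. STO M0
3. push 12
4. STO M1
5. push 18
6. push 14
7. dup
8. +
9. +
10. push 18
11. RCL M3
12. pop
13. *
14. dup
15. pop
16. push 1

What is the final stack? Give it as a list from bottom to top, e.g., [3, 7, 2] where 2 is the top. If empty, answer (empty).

After op 1 (push 1): stack=[1] mem=[0,0,0,0]
After op 2 (STO M0): stack=[empty] mem=[1,0,0,0]
After op 3 (push 12): stack=[12] mem=[1,0,0,0]
After op 4 (STO M1): stack=[empty] mem=[1,12,0,0]
After op 5 (push 18): stack=[18] mem=[1,12,0,0]
After op 6 (push 14): stack=[18,14] mem=[1,12,0,0]
After op 7 (dup): stack=[18,14,14] mem=[1,12,0,0]
After op 8 (+): stack=[18,28] mem=[1,12,0,0]
After op 9 (+): stack=[46] mem=[1,12,0,0]
After op 10 (push 18): stack=[46,18] mem=[1,12,0,0]
After op 11 (RCL M3): stack=[46,18,0] mem=[1,12,0,0]
After op 12 (pop): stack=[46,18] mem=[1,12,0,0]
After op 13 (*): stack=[828] mem=[1,12,0,0]
After op 14 (dup): stack=[828,828] mem=[1,12,0,0]
After op 15 (pop): stack=[828] mem=[1,12,0,0]
After op 16 (push 1): stack=[828,1] mem=[1,12,0,0]

Answer: [828, 1]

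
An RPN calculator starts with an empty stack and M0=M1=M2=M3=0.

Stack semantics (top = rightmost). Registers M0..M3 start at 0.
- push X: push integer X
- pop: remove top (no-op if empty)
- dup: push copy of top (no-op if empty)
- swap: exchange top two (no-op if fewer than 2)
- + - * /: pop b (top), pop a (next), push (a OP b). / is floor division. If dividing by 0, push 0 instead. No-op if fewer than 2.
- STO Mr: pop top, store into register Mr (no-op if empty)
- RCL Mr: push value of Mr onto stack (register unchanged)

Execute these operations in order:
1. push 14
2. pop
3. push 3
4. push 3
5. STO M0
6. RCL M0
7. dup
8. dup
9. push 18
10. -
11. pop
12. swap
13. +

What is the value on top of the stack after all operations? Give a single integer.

Answer: 6

Derivation:
After op 1 (push 14): stack=[14] mem=[0,0,0,0]
After op 2 (pop): stack=[empty] mem=[0,0,0,0]
After op 3 (push 3): stack=[3] mem=[0,0,0,0]
After op 4 (push 3): stack=[3,3] mem=[0,0,0,0]
After op 5 (STO M0): stack=[3] mem=[3,0,0,0]
After op 6 (RCL M0): stack=[3,3] mem=[3,0,0,0]
After op 7 (dup): stack=[3,3,3] mem=[3,0,0,0]
After op 8 (dup): stack=[3,3,3,3] mem=[3,0,0,0]
After op 9 (push 18): stack=[3,3,3,3,18] mem=[3,0,0,0]
After op 10 (-): stack=[3,3,3,-15] mem=[3,0,0,0]
After op 11 (pop): stack=[3,3,3] mem=[3,0,0,0]
After op 12 (swap): stack=[3,3,3] mem=[3,0,0,0]
After op 13 (+): stack=[3,6] mem=[3,0,0,0]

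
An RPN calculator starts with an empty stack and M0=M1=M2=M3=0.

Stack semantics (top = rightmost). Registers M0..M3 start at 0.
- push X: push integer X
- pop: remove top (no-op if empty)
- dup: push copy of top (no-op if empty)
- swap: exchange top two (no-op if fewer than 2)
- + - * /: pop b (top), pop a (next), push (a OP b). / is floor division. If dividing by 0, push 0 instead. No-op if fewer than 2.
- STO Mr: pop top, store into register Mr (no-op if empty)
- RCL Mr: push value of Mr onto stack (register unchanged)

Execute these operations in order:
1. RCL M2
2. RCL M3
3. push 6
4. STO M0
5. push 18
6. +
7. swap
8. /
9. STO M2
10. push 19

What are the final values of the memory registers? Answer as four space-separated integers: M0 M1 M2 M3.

Answer: 6 0 0 0

Derivation:
After op 1 (RCL M2): stack=[0] mem=[0,0,0,0]
After op 2 (RCL M3): stack=[0,0] mem=[0,0,0,0]
After op 3 (push 6): stack=[0,0,6] mem=[0,0,0,0]
After op 4 (STO M0): stack=[0,0] mem=[6,0,0,0]
After op 5 (push 18): stack=[0,0,18] mem=[6,0,0,0]
After op 6 (+): stack=[0,18] mem=[6,0,0,0]
After op 7 (swap): stack=[18,0] mem=[6,0,0,0]
After op 8 (/): stack=[0] mem=[6,0,0,0]
After op 9 (STO M2): stack=[empty] mem=[6,0,0,0]
After op 10 (push 19): stack=[19] mem=[6,0,0,0]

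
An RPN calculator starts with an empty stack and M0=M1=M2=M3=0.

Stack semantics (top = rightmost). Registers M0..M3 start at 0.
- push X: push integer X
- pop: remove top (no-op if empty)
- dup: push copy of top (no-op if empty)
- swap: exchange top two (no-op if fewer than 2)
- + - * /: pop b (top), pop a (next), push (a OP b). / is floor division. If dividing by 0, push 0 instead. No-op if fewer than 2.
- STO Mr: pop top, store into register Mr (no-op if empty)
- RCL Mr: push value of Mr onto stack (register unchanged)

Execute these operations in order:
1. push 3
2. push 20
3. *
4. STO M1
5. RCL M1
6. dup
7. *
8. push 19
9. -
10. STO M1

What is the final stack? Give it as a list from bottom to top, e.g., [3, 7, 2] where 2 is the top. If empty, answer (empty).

After op 1 (push 3): stack=[3] mem=[0,0,0,0]
After op 2 (push 20): stack=[3,20] mem=[0,0,0,0]
After op 3 (*): stack=[60] mem=[0,0,0,0]
After op 4 (STO M1): stack=[empty] mem=[0,60,0,0]
After op 5 (RCL M1): stack=[60] mem=[0,60,0,0]
After op 6 (dup): stack=[60,60] mem=[0,60,0,0]
After op 7 (*): stack=[3600] mem=[0,60,0,0]
After op 8 (push 19): stack=[3600,19] mem=[0,60,0,0]
After op 9 (-): stack=[3581] mem=[0,60,0,0]
After op 10 (STO M1): stack=[empty] mem=[0,3581,0,0]

Answer: (empty)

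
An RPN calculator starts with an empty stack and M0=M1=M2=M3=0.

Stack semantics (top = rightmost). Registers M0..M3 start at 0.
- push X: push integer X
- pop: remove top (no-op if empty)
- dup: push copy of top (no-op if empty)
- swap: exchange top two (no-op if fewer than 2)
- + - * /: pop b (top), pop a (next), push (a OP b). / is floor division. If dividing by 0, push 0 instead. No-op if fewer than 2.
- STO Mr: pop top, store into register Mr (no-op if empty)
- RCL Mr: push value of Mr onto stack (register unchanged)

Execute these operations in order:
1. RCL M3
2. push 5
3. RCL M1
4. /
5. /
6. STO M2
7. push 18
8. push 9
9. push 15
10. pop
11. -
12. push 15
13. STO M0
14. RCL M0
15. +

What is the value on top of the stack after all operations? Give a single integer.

After op 1 (RCL M3): stack=[0] mem=[0,0,0,0]
After op 2 (push 5): stack=[0,5] mem=[0,0,0,0]
After op 3 (RCL M1): stack=[0,5,0] mem=[0,0,0,0]
After op 4 (/): stack=[0,0] mem=[0,0,0,0]
After op 5 (/): stack=[0] mem=[0,0,0,0]
After op 6 (STO M2): stack=[empty] mem=[0,0,0,0]
After op 7 (push 18): stack=[18] mem=[0,0,0,0]
After op 8 (push 9): stack=[18,9] mem=[0,0,0,0]
After op 9 (push 15): stack=[18,9,15] mem=[0,0,0,0]
After op 10 (pop): stack=[18,9] mem=[0,0,0,0]
After op 11 (-): stack=[9] mem=[0,0,0,0]
After op 12 (push 15): stack=[9,15] mem=[0,0,0,0]
After op 13 (STO M0): stack=[9] mem=[15,0,0,0]
After op 14 (RCL M0): stack=[9,15] mem=[15,0,0,0]
After op 15 (+): stack=[24] mem=[15,0,0,0]

Answer: 24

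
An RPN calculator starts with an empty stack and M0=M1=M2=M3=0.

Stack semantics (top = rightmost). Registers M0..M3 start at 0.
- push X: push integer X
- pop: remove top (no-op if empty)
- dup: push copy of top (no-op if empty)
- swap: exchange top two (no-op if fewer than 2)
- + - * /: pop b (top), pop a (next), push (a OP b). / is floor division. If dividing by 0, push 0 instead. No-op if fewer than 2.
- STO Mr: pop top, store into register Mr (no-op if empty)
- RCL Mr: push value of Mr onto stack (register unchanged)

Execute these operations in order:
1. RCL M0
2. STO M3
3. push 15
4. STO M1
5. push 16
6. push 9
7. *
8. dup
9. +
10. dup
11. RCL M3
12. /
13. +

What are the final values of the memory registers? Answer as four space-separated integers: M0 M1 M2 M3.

Answer: 0 15 0 0

Derivation:
After op 1 (RCL M0): stack=[0] mem=[0,0,0,0]
After op 2 (STO M3): stack=[empty] mem=[0,0,0,0]
After op 3 (push 15): stack=[15] mem=[0,0,0,0]
After op 4 (STO M1): stack=[empty] mem=[0,15,0,0]
After op 5 (push 16): stack=[16] mem=[0,15,0,0]
After op 6 (push 9): stack=[16,9] mem=[0,15,0,0]
After op 7 (*): stack=[144] mem=[0,15,0,0]
After op 8 (dup): stack=[144,144] mem=[0,15,0,0]
After op 9 (+): stack=[288] mem=[0,15,0,0]
After op 10 (dup): stack=[288,288] mem=[0,15,0,0]
After op 11 (RCL M3): stack=[288,288,0] mem=[0,15,0,0]
After op 12 (/): stack=[288,0] mem=[0,15,0,0]
After op 13 (+): stack=[288] mem=[0,15,0,0]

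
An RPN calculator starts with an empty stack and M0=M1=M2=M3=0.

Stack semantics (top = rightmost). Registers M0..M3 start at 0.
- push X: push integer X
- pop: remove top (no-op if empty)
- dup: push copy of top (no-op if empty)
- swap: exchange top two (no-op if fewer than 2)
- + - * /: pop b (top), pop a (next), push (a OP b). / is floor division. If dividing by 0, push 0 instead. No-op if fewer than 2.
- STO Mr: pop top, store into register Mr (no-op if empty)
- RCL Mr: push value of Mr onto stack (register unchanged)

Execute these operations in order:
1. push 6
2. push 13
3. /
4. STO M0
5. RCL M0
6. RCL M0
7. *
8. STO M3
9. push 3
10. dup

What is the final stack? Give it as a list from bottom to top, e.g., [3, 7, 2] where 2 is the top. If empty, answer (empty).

After op 1 (push 6): stack=[6] mem=[0,0,0,0]
After op 2 (push 13): stack=[6,13] mem=[0,0,0,0]
After op 3 (/): stack=[0] mem=[0,0,0,0]
After op 4 (STO M0): stack=[empty] mem=[0,0,0,0]
After op 5 (RCL M0): stack=[0] mem=[0,0,0,0]
After op 6 (RCL M0): stack=[0,0] mem=[0,0,0,0]
After op 7 (*): stack=[0] mem=[0,0,0,0]
After op 8 (STO M3): stack=[empty] mem=[0,0,0,0]
After op 9 (push 3): stack=[3] mem=[0,0,0,0]
After op 10 (dup): stack=[3,3] mem=[0,0,0,0]

Answer: [3, 3]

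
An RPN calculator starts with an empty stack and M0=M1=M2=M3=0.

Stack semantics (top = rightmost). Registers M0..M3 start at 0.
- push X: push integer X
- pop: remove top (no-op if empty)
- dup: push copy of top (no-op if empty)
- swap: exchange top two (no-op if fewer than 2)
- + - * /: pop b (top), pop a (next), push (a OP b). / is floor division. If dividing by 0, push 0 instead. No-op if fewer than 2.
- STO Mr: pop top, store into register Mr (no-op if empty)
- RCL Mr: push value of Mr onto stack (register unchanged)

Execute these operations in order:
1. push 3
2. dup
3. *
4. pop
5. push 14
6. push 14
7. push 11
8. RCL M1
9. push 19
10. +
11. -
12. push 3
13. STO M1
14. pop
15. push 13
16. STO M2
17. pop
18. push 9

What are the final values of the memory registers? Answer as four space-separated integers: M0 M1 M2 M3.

Answer: 0 3 13 0

Derivation:
After op 1 (push 3): stack=[3] mem=[0,0,0,0]
After op 2 (dup): stack=[3,3] mem=[0,0,0,0]
After op 3 (*): stack=[9] mem=[0,0,0,0]
After op 4 (pop): stack=[empty] mem=[0,0,0,0]
After op 5 (push 14): stack=[14] mem=[0,0,0,0]
After op 6 (push 14): stack=[14,14] mem=[0,0,0,0]
After op 7 (push 11): stack=[14,14,11] mem=[0,0,0,0]
After op 8 (RCL M1): stack=[14,14,11,0] mem=[0,0,0,0]
After op 9 (push 19): stack=[14,14,11,0,19] mem=[0,0,0,0]
After op 10 (+): stack=[14,14,11,19] mem=[0,0,0,0]
After op 11 (-): stack=[14,14,-8] mem=[0,0,0,0]
After op 12 (push 3): stack=[14,14,-8,3] mem=[0,0,0,0]
After op 13 (STO M1): stack=[14,14,-8] mem=[0,3,0,0]
After op 14 (pop): stack=[14,14] mem=[0,3,0,0]
After op 15 (push 13): stack=[14,14,13] mem=[0,3,0,0]
After op 16 (STO M2): stack=[14,14] mem=[0,3,13,0]
After op 17 (pop): stack=[14] mem=[0,3,13,0]
After op 18 (push 9): stack=[14,9] mem=[0,3,13,0]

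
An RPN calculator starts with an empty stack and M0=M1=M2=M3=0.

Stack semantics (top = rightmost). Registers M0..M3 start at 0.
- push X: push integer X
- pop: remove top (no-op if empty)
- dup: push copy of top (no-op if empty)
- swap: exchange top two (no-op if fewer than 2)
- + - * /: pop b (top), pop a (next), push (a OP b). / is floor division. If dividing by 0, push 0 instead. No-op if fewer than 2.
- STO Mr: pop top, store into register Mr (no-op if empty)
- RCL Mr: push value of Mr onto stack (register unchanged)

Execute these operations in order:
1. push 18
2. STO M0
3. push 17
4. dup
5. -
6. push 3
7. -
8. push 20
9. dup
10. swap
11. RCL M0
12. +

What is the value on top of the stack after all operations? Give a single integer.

After op 1 (push 18): stack=[18] mem=[0,0,0,0]
After op 2 (STO M0): stack=[empty] mem=[18,0,0,0]
After op 3 (push 17): stack=[17] mem=[18,0,0,0]
After op 4 (dup): stack=[17,17] mem=[18,0,0,0]
After op 5 (-): stack=[0] mem=[18,0,0,0]
After op 6 (push 3): stack=[0,3] mem=[18,0,0,0]
After op 7 (-): stack=[-3] mem=[18,0,0,0]
After op 8 (push 20): stack=[-3,20] mem=[18,0,0,0]
After op 9 (dup): stack=[-3,20,20] mem=[18,0,0,0]
After op 10 (swap): stack=[-3,20,20] mem=[18,0,0,0]
After op 11 (RCL M0): stack=[-3,20,20,18] mem=[18,0,0,0]
After op 12 (+): stack=[-3,20,38] mem=[18,0,0,0]

Answer: 38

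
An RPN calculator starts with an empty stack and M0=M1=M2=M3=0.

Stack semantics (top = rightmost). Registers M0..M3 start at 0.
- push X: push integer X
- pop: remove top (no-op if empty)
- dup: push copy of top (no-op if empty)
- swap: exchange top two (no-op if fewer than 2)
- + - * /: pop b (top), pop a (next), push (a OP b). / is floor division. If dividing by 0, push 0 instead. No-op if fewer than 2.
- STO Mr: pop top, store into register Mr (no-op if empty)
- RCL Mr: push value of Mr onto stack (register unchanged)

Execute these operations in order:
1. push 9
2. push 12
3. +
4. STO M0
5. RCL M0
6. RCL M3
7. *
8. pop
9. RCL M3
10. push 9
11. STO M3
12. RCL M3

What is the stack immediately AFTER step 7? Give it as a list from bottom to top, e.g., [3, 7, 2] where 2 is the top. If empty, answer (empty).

After op 1 (push 9): stack=[9] mem=[0,0,0,0]
After op 2 (push 12): stack=[9,12] mem=[0,0,0,0]
After op 3 (+): stack=[21] mem=[0,0,0,0]
After op 4 (STO M0): stack=[empty] mem=[21,0,0,0]
After op 5 (RCL M0): stack=[21] mem=[21,0,0,0]
After op 6 (RCL M3): stack=[21,0] mem=[21,0,0,0]
After op 7 (*): stack=[0] mem=[21,0,0,0]

[0]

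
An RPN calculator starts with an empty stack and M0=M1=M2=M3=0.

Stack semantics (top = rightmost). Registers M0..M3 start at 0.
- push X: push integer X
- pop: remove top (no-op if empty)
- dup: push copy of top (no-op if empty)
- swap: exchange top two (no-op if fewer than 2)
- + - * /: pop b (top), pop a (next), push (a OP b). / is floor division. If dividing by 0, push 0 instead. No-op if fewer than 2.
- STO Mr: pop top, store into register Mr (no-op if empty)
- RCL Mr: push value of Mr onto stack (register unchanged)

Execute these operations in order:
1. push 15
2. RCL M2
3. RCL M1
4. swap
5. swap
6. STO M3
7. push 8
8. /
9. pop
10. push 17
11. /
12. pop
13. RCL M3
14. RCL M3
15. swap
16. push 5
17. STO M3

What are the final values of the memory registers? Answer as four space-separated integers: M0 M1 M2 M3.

After op 1 (push 15): stack=[15] mem=[0,0,0,0]
After op 2 (RCL M2): stack=[15,0] mem=[0,0,0,0]
After op 3 (RCL M1): stack=[15,0,0] mem=[0,0,0,0]
After op 4 (swap): stack=[15,0,0] mem=[0,0,0,0]
After op 5 (swap): stack=[15,0,0] mem=[0,0,0,0]
After op 6 (STO M3): stack=[15,0] mem=[0,0,0,0]
After op 7 (push 8): stack=[15,0,8] mem=[0,0,0,0]
After op 8 (/): stack=[15,0] mem=[0,0,0,0]
After op 9 (pop): stack=[15] mem=[0,0,0,0]
After op 10 (push 17): stack=[15,17] mem=[0,0,0,0]
After op 11 (/): stack=[0] mem=[0,0,0,0]
After op 12 (pop): stack=[empty] mem=[0,0,0,0]
After op 13 (RCL M3): stack=[0] mem=[0,0,0,0]
After op 14 (RCL M3): stack=[0,0] mem=[0,0,0,0]
After op 15 (swap): stack=[0,0] mem=[0,0,0,0]
After op 16 (push 5): stack=[0,0,5] mem=[0,0,0,0]
After op 17 (STO M3): stack=[0,0] mem=[0,0,0,5]

Answer: 0 0 0 5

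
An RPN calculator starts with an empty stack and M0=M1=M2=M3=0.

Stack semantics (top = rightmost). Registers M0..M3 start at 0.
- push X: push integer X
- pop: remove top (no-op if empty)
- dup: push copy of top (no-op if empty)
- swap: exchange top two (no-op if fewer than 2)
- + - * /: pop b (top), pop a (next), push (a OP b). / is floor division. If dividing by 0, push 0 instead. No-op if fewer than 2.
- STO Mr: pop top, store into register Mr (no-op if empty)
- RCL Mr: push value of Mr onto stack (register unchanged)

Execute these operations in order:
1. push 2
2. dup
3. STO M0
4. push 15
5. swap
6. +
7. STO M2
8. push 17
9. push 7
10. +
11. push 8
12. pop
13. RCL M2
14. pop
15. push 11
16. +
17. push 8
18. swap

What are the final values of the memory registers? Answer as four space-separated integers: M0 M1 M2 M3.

After op 1 (push 2): stack=[2] mem=[0,0,0,0]
After op 2 (dup): stack=[2,2] mem=[0,0,0,0]
After op 3 (STO M0): stack=[2] mem=[2,0,0,0]
After op 4 (push 15): stack=[2,15] mem=[2,0,0,0]
After op 5 (swap): stack=[15,2] mem=[2,0,0,0]
After op 6 (+): stack=[17] mem=[2,0,0,0]
After op 7 (STO M2): stack=[empty] mem=[2,0,17,0]
After op 8 (push 17): stack=[17] mem=[2,0,17,0]
After op 9 (push 7): stack=[17,7] mem=[2,0,17,0]
After op 10 (+): stack=[24] mem=[2,0,17,0]
After op 11 (push 8): stack=[24,8] mem=[2,0,17,0]
After op 12 (pop): stack=[24] mem=[2,0,17,0]
After op 13 (RCL M2): stack=[24,17] mem=[2,0,17,0]
After op 14 (pop): stack=[24] mem=[2,0,17,0]
After op 15 (push 11): stack=[24,11] mem=[2,0,17,0]
After op 16 (+): stack=[35] mem=[2,0,17,0]
After op 17 (push 8): stack=[35,8] mem=[2,0,17,0]
After op 18 (swap): stack=[8,35] mem=[2,0,17,0]

Answer: 2 0 17 0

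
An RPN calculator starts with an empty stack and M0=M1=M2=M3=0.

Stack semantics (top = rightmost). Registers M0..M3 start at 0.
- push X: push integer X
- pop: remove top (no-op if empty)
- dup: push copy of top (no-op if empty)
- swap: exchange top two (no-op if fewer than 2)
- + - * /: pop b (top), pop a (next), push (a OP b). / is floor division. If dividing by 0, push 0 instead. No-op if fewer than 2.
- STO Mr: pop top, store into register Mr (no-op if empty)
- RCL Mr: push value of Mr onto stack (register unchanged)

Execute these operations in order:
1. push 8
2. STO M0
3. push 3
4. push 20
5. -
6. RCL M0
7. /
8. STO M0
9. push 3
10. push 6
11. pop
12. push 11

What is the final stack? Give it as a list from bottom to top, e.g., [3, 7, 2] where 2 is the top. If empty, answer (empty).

After op 1 (push 8): stack=[8] mem=[0,0,0,0]
After op 2 (STO M0): stack=[empty] mem=[8,0,0,0]
After op 3 (push 3): stack=[3] mem=[8,0,0,0]
After op 4 (push 20): stack=[3,20] mem=[8,0,0,0]
After op 5 (-): stack=[-17] mem=[8,0,0,0]
After op 6 (RCL M0): stack=[-17,8] mem=[8,0,0,0]
After op 7 (/): stack=[-3] mem=[8,0,0,0]
After op 8 (STO M0): stack=[empty] mem=[-3,0,0,0]
After op 9 (push 3): stack=[3] mem=[-3,0,0,0]
After op 10 (push 6): stack=[3,6] mem=[-3,0,0,0]
After op 11 (pop): stack=[3] mem=[-3,0,0,0]
After op 12 (push 11): stack=[3,11] mem=[-3,0,0,0]

Answer: [3, 11]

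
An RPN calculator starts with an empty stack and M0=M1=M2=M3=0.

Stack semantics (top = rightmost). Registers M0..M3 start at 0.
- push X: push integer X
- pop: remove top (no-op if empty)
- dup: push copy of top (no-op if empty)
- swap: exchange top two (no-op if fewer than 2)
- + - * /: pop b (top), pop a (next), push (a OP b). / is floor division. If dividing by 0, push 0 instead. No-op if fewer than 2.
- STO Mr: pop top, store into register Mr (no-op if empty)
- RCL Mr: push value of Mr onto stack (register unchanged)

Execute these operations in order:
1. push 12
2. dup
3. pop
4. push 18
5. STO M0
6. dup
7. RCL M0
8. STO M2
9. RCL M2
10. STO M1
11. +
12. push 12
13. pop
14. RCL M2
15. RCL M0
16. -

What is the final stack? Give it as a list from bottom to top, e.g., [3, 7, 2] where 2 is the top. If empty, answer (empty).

Answer: [24, 0]

Derivation:
After op 1 (push 12): stack=[12] mem=[0,0,0,0]
After op 2 (dup): stack=[12,12] mem=[0,0,0,0]
After op 3 (pop): stack=[12] mem=[0,0,0,0]
After op 4 (push 18): stack=[12,18] mem=[0,0,0,0]
After op 5 (STO M0): stack=[12] mem=[18,0,0,0]
After op 6 (dup): stack=[12,12] mem=[18,0,0,0]
After op 7 (RCL M0): stack=[12,12,18] mem=[18,0,0,0]
After op 8 (STO M2): stack=[12,12] mem=[18,0,18,0]
After op 9 (RCL M2): stack=[12,12,18] mem=[18,0,18,0]
After op 10 (STO M1): stack=[12,12] mem=[18,18,18,0]
After op 11 (+): stack=[24] mem=[18,18,18,0]
After op 12 (push 12): stack=[24,12] mem=[18,18,18,0]
After op 13 (pop): stack=[24] mem=[18,18,18,0]
After op 14 (RCL M2): stack=[24,18] mem=[18,18,18,0]
After op 15 (RCL M0): stack=[24,18,18] mem=[18,18,18,0]
After op 16 (-): stack=[24,0] mem=[18,18,18,0]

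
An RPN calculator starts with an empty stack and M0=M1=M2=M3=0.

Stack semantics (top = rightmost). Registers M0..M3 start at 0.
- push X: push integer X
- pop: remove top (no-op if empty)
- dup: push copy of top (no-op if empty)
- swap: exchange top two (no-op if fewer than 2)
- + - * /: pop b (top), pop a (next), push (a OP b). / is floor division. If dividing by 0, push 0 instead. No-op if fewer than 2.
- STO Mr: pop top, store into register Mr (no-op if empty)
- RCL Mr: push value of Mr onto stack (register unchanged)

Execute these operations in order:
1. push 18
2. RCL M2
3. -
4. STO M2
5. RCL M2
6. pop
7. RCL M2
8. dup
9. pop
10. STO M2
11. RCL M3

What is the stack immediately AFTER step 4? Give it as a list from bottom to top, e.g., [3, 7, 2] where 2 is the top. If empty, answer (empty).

After op 1 (push 18): stack=[18] mem=[0,0,0,0]
After op 2 (RCL M2): stack=[18,0] mem=[0,0,0,0]
After op 3 (-): stack=[18] mem=[0,0,0,0]
After op 4 (STO M2): stack=[empty] mem=[0,0,18,0]

(empty)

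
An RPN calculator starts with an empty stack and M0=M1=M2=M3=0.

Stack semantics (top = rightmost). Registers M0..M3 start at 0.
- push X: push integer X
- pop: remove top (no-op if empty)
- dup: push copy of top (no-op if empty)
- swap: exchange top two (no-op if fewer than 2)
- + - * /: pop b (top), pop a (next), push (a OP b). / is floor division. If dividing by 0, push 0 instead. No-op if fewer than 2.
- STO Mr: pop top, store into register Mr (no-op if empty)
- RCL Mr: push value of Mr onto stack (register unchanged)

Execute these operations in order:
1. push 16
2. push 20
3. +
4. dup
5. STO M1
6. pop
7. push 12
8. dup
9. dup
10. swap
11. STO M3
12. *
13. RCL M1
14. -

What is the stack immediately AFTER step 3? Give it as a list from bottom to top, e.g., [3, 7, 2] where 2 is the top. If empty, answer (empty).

After op 1 (push 16): stack=[16] mem=[0,0,0,0]
After op 2 (push 20): stack=[16,20] mem=[0,0,0,0]
After op 3 (+): stack=[36] mem=[0,0,0,0]

[36]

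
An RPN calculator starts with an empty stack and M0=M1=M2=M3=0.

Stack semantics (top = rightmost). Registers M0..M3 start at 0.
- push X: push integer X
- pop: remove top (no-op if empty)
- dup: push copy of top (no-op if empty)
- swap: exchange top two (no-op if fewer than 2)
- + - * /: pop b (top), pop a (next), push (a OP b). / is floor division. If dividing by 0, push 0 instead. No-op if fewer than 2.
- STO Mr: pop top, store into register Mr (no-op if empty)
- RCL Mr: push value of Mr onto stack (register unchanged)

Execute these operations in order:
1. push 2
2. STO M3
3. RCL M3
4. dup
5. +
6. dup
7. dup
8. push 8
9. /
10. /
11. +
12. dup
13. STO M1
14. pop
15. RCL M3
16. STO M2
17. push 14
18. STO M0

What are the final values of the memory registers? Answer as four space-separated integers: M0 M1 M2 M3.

After op 1 (push 2): stack=[2] mem=[0,0,0,0]
After op 2 (STO M3): stack=[empty] mem=[0,0,0,2]
After op 3 (RCL M3): stack=[2] mem=[0,0,0,2]
After op 4 (dup): stack=[2,2] mem=[0,0,0,2]
After op 5 (+): stack=[4] mem=[0,0,0,2]
After op 6 (dup): stack=[4,4] mem=[0,0,0,2]
After op 7 (dup): stack=[4,4,4] mem=[0,0,0,2]
After op 8 (push 8): stack=[4,4,4,8] mem=[0,0,0,2]
After op 9 (/): stack=[4,4,0] mem=[0,0,0,2]
After op 10 (/): stack=[4,0] mem=[0,0,0,2]
After op 11 (+): stack=[4] mem=[0,0,0,2]
After op 12 (dup): stack=[4,4] mem=[0,0,0,2]
After op 13 (STO M1): stack=[4] mem=[0,4,0,2]
After op 14 (pop): stack=[empty] mem=[0,4,0,2]
After op 15 (RCL M3): stack=[2] mem=[0,4,0,2]
After op 16 (STO M2): stack=[empty] mem=[0,4,2,2]
After op 17 (push 14): stack=[14] mem=[0,4,2,2]
After op 18 (STO M0): stack=[empty] mem=[14,4,2,2]

Answer: 14 4 2 2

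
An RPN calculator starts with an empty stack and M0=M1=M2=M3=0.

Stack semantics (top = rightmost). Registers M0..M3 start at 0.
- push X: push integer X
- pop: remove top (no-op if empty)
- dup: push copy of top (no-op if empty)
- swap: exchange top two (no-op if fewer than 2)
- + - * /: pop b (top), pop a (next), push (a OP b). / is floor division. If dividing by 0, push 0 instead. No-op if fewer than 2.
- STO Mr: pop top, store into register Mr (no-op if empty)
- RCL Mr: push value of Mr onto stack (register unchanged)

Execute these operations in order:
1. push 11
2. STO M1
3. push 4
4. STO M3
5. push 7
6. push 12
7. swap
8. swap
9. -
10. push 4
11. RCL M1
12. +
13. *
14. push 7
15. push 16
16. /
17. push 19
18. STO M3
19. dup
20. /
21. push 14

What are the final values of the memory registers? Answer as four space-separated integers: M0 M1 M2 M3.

After op 1 (push 11): stack=[11] mem=[0,0,0,0]
After op 2 (STO M1): stack=[empty] mem=[0,11,0,0]
After op 3 (push 4): stack=[4] mem=[0,11,0,0]
After op 4 (STO M3): stack=[empty] mem=[0,11,0,4]
After op 5 (push 7): stack=[7] mem=[0,11,0,4]
After op 6 (push 12): stack=[7,12] mem=[0,11,0,4]
After op 7 (swap): stack=[12,7] mem=[0,11,0,4]
After op 8 (swap): stack=[7,12] mem=[0,11,0,4]
After op 9 (-): stack=[-5] mem=[0,11,0,4]
After op 10 (push 4): stack=[-5,4] mem=[0,11,0,4]
After op 11 (RCL M1): stack=[-5,4,11] mem=[0,11,0,4]
After op 12 (+): stack=[-5,15] mem=[0,11,0,4]
After op 13 (*): stack=[-75] mem=[0,11,0,4]
After op 14 (push 7): stack=[-75,7] mem=[0,11,0,4]
After op 15 (push 16): stack=[-75,7,16] mem=[0,11,0,4]
After op 16 (/): stack=[-75,0] mem=[0,11,0,4]
After op 17 (push 19): stack=[-75,0,19] mem=[0,11,0,4]
After op 18 (STO M3): stack=[-75,0] mem=[0,11,0,19]
After op 19 (dup): stack=[-75,0,0] mem=[0,11,0,19]
After op 20 (/): stack=[-75,0] mem=[0,11,0,19]
After op 21 (push 14): stack=[-75,0,14] mem=[0,11,0,19]

Answer: 0 11 0 19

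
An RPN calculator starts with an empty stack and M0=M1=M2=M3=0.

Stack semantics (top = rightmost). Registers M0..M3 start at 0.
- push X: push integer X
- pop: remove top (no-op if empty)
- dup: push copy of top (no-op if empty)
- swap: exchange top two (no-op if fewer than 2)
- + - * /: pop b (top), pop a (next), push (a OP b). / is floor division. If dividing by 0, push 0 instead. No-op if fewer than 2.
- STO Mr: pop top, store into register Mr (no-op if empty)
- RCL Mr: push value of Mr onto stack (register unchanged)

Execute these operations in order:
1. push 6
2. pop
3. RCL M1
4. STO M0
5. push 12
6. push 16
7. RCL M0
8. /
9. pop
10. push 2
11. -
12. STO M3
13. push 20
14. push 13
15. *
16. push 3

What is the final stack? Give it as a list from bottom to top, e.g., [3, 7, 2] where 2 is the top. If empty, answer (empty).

After op 1 (push 6): stack=[6] mem=[0,0,0,0]
After op 2 (pop): stack=[empty] mem=[0,0,0,0]
After op 3 (RCL M1): stack=[0] mem=[0,0,0,0]
After op 4 (STO M0): stack=[empty] mem=[0,0,0,0]
After op 5 (push 12): stack=[12] mem=[0,0,0,0]
After op 6 (push 16): stack=[12,16] mem=[0,0,0,0]
After op 7 (RCL M0): stack=[12,16,0] mem=[0,0,0,0]
After op 8 (/): stack=[12,0] mem=[0,0,0,0]
After op 9 (pop): stack=[12] mem=[0,0,0,0]
After op 10 (push 2): stack=[12,2] mem=[0,0,0,0]
After op 11 (-): stack=[10] mem=[0,0,0,0]
After op 12 (STO M3): stack=[empty] mem=[0,0,0,10]
After op 13 (push 20): stack=[20] mem=[0,0,0,10]
After op 14 (push 13): stack=[20,13] mem=[0,0,0,10]
After op 15 (*): stack=[260] mem=[0,0,0,10]
After op 16 (push 3): stack=[260,3] mem=[0,0,0,10]

Answer: [260, 3]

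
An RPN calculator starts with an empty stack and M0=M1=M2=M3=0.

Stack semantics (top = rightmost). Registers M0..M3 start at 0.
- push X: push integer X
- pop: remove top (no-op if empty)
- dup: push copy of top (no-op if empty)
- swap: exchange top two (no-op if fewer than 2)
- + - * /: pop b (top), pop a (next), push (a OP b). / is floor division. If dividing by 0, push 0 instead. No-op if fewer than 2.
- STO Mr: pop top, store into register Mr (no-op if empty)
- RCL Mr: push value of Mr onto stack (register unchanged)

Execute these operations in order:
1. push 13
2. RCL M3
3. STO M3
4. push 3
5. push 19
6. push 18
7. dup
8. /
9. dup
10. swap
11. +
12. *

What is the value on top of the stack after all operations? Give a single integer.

Answer: 38

Derivation:
After op 1 (push 13): stack=[13] mem=[0,0,0,0]
After op 2 (RCL M3): stack=[13,0] mem=[0,0,0,0]
After op 3 (STO M3): stack=[13] mem=[0,0,0,0]
After op 4 (push 3): stack=[13,3] mem=[0,0,0,0]
After op 5 (push 19): stack=[13,3,19] mem=[0,0,0,0]
After op 6 (push 18): stack=[13,3,19,18] mem=[0,0,0,0]
After op 7 (dup): stack=[13,3,19,18,18] mem=[0,0,0,0]
After op 8 (/): stack=[13,3,19,1] mem=[0,0,0,0]
After op 9 (dup): stack=[13,3,19,1,1] mem=[0,0,0,0]
After op 10 (swap): stack=[13,3,19,1,1] mem=[0,0,0,0]
After op 11 (+): stack=[13,3,19,2] mem=[0,0,0,0]
After op 12 (*): stack=[13,3,38] mem=[0,0,0,0]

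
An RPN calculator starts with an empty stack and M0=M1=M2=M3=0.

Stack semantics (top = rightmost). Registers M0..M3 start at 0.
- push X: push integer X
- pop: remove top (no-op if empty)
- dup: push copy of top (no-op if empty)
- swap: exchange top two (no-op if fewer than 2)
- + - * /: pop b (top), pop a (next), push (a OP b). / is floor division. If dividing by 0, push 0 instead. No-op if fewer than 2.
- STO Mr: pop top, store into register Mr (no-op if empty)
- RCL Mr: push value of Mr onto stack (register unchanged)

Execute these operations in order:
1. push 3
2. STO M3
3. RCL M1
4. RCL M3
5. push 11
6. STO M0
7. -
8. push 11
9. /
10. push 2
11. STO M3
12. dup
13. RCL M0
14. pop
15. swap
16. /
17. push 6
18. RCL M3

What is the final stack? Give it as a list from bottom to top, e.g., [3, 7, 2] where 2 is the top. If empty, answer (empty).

Answer: [1, 6, 2]

Derivation:
After op 1 (push 3): stack=[3] mem=[0,0,0,0]
After op 2 (STO M3): stack=[empty] mem=[0,0,0,3]
After op 3 (RCL M1): stack=[0] mem=[0,0,0,3]
After op 4 (RCL M3): stack=[0,3] mem=[0,0,0,3]
After op 5 (push 11): stack=[0,3,11] mem=[0,0,0,3]
After op 6 (STO M0): stack=[0,3] mem=[11,0,0,3]
After op 7 (-): stack=[-3] mem=[11,0,0,3]
After op 8 (push 11): stack=[-3,11] mem=[11,0,0,3]
After op 9 (/): stack=[-1] mem=[11,0,0,3]
After op 10 (push 2): stack=[-1,2] mem=[11,0,0,3]
After op 11 (STO M3): stack=[-1] mem=[11,0,0,2]
After op 12 (dup): stack=[-1,-1] mem=[11,0,0,2]
After op 13 (RCL M0): stack=[-1,-1,11] mem=[11,0,0,2]
After op 14 (pop): stack=[-1,-1] mem=[11,0,0,2]
After op 15 (swap): stack=[-1,-1] mem=[11,0,0,2]
After op 16 (/): stack=[1] mem=[11,0,0,2]
After op 17 (push 6): stack=[1,6] mem=[11,0,0,2]
After op 18 (RCL M3): stack=[1,6,2] mem=[11,0,0,2]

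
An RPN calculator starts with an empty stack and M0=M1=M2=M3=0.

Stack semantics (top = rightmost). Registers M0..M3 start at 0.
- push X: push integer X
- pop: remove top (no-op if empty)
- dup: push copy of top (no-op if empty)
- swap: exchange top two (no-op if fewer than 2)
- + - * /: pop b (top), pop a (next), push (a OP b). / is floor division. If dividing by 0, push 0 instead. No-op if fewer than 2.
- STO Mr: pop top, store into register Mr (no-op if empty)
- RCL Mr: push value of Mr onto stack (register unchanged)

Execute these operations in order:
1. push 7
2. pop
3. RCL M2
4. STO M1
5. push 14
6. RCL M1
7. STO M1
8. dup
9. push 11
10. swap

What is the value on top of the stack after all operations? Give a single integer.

After op 1 (push 7): stack=[7] mem=[0,0,0,0]
After op 2 (pop): stack=[empty] mem=[0,0,0,0]
After op 3 (RCL M2): stack=[0] mem=[0,0,0,0]
After op 4 (STO M1): stack=[empty] mem=[0,0,0,0]
After op 5 (push 14): stack=[14] mem=[0,0,0,0]
After op 6 (RCL M1): stack=[14,0] mem=[0,0,0,0]
After op 7 (STO M1): stack=[14] mem=[0,0,0,0]
After op 8 (dup): stack=[14,14] mem=[0,0,0,0]
After op 9 (push 11): stack=[14,14,11] mem=[0,0,0,0]
After op 10 (swap): stack=[14,11,14] mem=[0,0,0,0]

Answer: 14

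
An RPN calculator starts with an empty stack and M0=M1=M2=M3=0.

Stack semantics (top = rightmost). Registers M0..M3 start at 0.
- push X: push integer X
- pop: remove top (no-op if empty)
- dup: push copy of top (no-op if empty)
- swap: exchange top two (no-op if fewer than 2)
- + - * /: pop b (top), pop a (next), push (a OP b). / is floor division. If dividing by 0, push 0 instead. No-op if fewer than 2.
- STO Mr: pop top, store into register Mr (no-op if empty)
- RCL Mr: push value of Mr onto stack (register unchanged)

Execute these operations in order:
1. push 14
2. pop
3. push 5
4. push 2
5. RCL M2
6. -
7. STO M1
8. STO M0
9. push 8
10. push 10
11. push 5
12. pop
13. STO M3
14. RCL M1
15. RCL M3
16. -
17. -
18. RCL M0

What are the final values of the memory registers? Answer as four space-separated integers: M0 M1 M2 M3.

After op 1 (push 14): stack=[14] mem=[0,0,0,0]
After op 2 (pop): stack=[empty] mem=[0,0,0,0]
After op 3 (push 5): stack=[5] mem=[0,0,0,0]
After op 4 (push 2): stack=[5,2] mem=[0,0,0,0]
After op 5 (RCL M2): stack=[5,2,0] mem=[0,0,0,0]
After op 6 (-): stack=[5,2] mem=[0,0,0,0]
After op 7 (STO M1): stack=[5] mem=[0,2,0,0]
After op 8 (STO M0): stack=[empty] mem=[5,2,0,0]
After op 9 (push 8): stack=[8] mem=[5,2,0,0]
After op 10 (push 10): stack=[8,10] mem=[5,2,0,0]
After op 11 (push 5): stack=[8,10,5] mem=[5,2,0,0]
After op 12 (pop): stack=[8,10] mem=[5,2,0,0]
After op 13 (STO M3): stack=[8] mem=[5,2,0,10]
After op 14 (RCL M1): stack=[8,2] mem=[5,2,0,10]
After op 15 (RCL M3): stack=[8,2,10] mem=[5,2,0,10]
After op 16 (-): stack=[8,-8] mem=[5,2,0,10]
After op 17 (-): stack=[16] mem=[5,2,0,10]
After op 18 (RCL M0): stack=[16,5] mem=[5,2,0,10]

Answer: 5 2 0 10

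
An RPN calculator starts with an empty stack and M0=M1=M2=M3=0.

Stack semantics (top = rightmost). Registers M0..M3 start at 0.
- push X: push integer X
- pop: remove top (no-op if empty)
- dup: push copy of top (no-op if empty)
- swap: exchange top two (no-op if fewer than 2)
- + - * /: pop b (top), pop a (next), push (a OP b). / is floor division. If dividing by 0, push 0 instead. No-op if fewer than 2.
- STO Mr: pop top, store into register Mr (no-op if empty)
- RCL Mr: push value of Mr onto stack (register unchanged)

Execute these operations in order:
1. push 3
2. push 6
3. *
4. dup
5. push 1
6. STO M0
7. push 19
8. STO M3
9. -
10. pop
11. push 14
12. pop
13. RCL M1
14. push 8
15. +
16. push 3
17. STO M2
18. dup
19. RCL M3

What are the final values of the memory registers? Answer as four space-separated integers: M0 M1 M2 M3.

After op 1 (push 3): stack=[3] mem=[0,0,0,0]
After op 2 (push 6): stack=[3,6] mem=[0,0,0,0]
After op 3 (*): stack=[18] mem=[0,0,0,0]
After op 4 (dup): stack=[18,18] mem=[0,0,0,0]
After op 5 (push 1): stack=[18,18,1] mem=[0,0,0,0]
After op 6 (STO M0): stack=[18,18] mem=[1,0,0,0]
After op 7 (push 19): stack=[18,18,19] mem=[1,0,0,0]
After op 8 (STO M3): stack=[18,18] mem=[1,0,0,19]
After op 9 (-): stack=[0] mem=[1,0,0,19]
After op 10 (pop): stack=[empty] mem=[1,0,0,19]
After op 11 (push 14): stack=[14] mem=[1,0,0,19]
After op 12 (pop): stack=[empty] mem=[1,0,0,19]
After op 13 (RCL M1): stack=[0] mem=[1,0,0,19]
After op 14 (push 8): stack=[0,8] mem=[1,0,0,19]
After op 15 (+): stack=[8] mem=[1,0,0,19]
After op 16 (push 3): stack=[8,3] mem=[1,0,0,19]
After op 17 (STO M2): stack=[8] mem=[1,0,3,19]
After op 18 (dup): stack=[8,8] mem=[1,0,3,19]
After op 19 (RCL M3): stack=[8,8,19] mem=[1,0,3,19]

Answer: 1 0 3 19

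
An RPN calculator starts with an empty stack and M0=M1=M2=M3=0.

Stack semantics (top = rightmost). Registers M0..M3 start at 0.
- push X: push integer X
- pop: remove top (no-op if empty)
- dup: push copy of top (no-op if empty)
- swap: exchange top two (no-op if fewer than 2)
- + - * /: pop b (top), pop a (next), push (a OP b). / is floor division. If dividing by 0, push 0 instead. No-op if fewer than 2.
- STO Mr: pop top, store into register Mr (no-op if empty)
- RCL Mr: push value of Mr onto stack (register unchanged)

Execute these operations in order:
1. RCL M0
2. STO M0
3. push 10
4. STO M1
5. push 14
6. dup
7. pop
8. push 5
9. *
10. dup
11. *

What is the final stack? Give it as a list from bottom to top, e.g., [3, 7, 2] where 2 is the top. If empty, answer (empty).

After op 1 (RCL M0): stack=[0] mem=[0,0,0,0]
After op 2 (STO M0): stack=[empty] mem=[0,0,0,0]
After op 3 (push 10): stack=[10] mem=[0,0,0,0]
After op 4 (STO M1): stack=[empty] mem=[0,10,0,0]
After op 5 (push 14): stack=[14] mem=[0,10,0,0]
After op 6 (dup): stack=[14,14] mem=[0,10,0,0]
After op 7 (pop): stack=[14] mem=[0,10,0,0]
After op 8 (push 5): stack=[14,5] mem=[0,10,0,0]
After op 9 (*): stack=[70] mem=[0,10,0,0]
After op 10 (dup): stack=[70,70] mem=[0,10,0,0]
After op 11 (*): stack=[4900] mem=[0,10,0,0]

Answer: [4900]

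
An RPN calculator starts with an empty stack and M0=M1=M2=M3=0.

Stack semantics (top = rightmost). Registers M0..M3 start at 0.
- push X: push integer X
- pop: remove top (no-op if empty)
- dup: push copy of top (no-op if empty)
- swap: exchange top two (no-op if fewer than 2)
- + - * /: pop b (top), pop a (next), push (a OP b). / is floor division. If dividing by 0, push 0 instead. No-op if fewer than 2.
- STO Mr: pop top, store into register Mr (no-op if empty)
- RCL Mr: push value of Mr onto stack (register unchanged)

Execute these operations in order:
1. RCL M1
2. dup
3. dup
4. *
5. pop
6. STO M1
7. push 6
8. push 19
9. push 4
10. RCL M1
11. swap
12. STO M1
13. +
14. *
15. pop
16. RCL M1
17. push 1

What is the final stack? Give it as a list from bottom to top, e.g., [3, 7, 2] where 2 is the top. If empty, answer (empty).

Answer: [4, 1]

Derivation:
After op 1 (RCL M1): stack=[0] mem=[0,0,0,0]
After op 2 (dup): stack=[0,0] mem=[0,0,0,0]
After op 3 (dup): stack=[0,0,0] mem=[0,0,0,0]
After op 4 (*): stack=[0,0] mem=[0,0,0,0]
After op 5 (pop): stack=[0] mem=[0,0,0,0]
After op 6 (STO M1): stack=[empty] mem=[0,0,0,0]
After op 7 (push 6): stack=[6] mem=[0,0,0,0]
After op 8 (push 19): stack=[6,19] mem=[0,0,0,0]
After op 9 (push 4): stack=[6,19,4] mem=[0,0,0,0]
After op 10 (RCL M1): stack=[6,19,4,0] mem=[0,0,0,0]
After op 11 (swap): stack=[6,19,0,4] mem=[0,0,0,0]
After op 12 (STO M1): stack=[6,19,0] mem=[0,4,0,0]
After op 13 (+): stack=[6,19] mem=[0,4,0,0]
After op 14 (*): stack=[114] mem=[0,4,0,0]
After op 15 (pop): stack=[empty] mem=[0,4,0,0]
After op 16 (RCL M1): stack=[4] mem=[0,4,0,0]
After op 17 (push 1): stack=[4,1] mem=[0,4,0,0]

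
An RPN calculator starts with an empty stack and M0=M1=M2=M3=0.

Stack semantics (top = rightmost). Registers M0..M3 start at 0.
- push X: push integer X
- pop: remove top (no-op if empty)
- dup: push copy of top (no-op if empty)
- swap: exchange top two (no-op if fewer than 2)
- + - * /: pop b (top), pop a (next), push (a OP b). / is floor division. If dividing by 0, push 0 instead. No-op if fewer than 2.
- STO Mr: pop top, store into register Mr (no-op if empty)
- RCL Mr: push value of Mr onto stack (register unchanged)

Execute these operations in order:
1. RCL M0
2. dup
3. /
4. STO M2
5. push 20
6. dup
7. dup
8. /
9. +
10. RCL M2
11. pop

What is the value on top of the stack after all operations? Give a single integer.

Answer: 21

Derivation:
After op 1 (RCL M0): stack=[0] mem=[0,0,0,0]
After op 2 (dup): stack=[0,0] mem=[0,0,0,0]
After op 3 (/): stack=[0] mem=[0,0,0,0]
After op 4 (STO M2): stack=[empty] mem=[0,0,0,0]
After op 5 (push 20): stack=[20] mem=[0,0,0,0]
After op 6 (dup): stack=[20,20] mem=[0,0,0,0]
After op 7 (dup): stack=[20,20,20] mem=[0,0,0,0]
After op 8 (/): stack=[20,1] mem=[0,0,0,0]
After op 9 (+): stack=[21] mem=[0,0,0,0]
After op 10 (RCL M2): stack=[21,0] mem=[0,0,0,0]
After op 11 (pop): stack=[21] mem=[0,0,0,0]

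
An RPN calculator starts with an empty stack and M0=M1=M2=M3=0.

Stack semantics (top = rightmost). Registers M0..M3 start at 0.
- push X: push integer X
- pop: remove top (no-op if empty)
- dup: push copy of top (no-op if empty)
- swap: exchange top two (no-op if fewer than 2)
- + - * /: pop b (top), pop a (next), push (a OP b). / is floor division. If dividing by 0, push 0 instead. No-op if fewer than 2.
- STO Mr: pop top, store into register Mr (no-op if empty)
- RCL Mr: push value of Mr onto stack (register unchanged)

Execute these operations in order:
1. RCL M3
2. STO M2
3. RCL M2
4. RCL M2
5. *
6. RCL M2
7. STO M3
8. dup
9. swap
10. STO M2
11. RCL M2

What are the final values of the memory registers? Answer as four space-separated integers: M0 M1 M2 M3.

Answer: 0 0 0 0

Derivation:
After op 1 (RCL M3): stack=[0] mem=[0,0,0,0]
After op 2 (STO M2): stack=[empty] mem=[0,0,0,0]
After op 3 (RCL M2): stack=[0] mem=[0,0,0,0]
After op 4 (RCL M2): stack=[0,0] mem=[0,0,0,0]
After op 5 (*): stack=[0] mem=[0,0,0,0]
After op 6 (RCL M2): stack=[0,0] mem=[0,0,0,0]
After op 7 (STO M3): stack=[0] mem=[0,0,0,0]
After op 8 (dup): stack=[0,0] mem=[0,0,0,0]
After op 9 (swap): stack=[0,0] mem=[0,0,0,0]
After op 10 (STO M2): stack=[0] mem=[0,0,0,0]
After op 11 (RCL M2): stack=[0,0] mem=[0,0,0,0]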